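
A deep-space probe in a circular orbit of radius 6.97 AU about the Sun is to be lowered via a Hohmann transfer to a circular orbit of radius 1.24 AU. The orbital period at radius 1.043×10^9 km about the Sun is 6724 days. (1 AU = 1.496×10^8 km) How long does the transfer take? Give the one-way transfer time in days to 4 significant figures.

From Kepler's third law T² = 4π²r³/μ at r = 1.043×10^9 km, T = 6724 days = 6724 × 86400 s = 5.809536×10^8 s: μ = 4π²r³/T² = 1.32718×10^11 km³/s².
In km: r₁ = 6.97 × 1.496×10^8 = 1.042712×10^9 km; r₂ = 1.24 × 1.496×10^8 = 1.85504×10^8 km.
Semi-major axis of the transfer orbit: a_t = (1.042712×10^9 + 1.85504×10^8)/2 = 6.14108×10^8 km.
By Kepler's third law the transfer-orbit period is T = 2π√(a_t³/μ), so t = T/2 = 1.312×10^8 s.
Converting: 1.312×10^8 s ÷ 86400 s/day = 1519 days.

t = 1519 days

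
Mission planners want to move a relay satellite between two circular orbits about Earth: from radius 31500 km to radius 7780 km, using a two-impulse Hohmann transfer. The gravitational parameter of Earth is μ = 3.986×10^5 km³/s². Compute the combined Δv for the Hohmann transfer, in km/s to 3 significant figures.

Δv = 3.23 km/s

Semi-major axis of the transfer orbit: a_t = (31500 + 7780)/2 = 19640 km.
Circular speed at r₁: v₁ = √(μ/r₁) = √(3.986×10^5/31500) = 3.557 km/s.
Transfer-orbit speed at r₁ (vis-viva): v_a = √[μ(2/r₁ − 1/a_t)] = 2.239 km/s.
First burn Δv₁ = |v_a − v₁| = 1.318 km/s.
At r₂, v₂ = √(μ/r₂) = 7.158 km/s.
Transfer-orbit speed at r₂: v_p = √[μ(2/r₂ − 1/a_t)] = 9.065 km/s.
Second burn Δv₂ = |v₂ − v_p| = 1.907 km/s.
Total Δv = Δv₁ + Δv₂ = 3.225 km/s.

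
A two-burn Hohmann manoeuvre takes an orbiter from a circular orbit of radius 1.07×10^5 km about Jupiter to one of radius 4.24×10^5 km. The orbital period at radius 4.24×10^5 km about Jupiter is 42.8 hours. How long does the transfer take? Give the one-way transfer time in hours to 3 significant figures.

From Kepler's third law T² = 4π²r³/μ at r = 4.24×10^5 km, T = 42.8 hours = 42.8 × 3600 s = 1.5408×10^5 s: μ = 4π²r³/T² = 1.26755×10^8 km³/s².
Semi-major axis of the transfer orbit: a_t = (1.070×10^5 + 4.240×10^5)/2 = 2.655×10^5 km.
Half the transfer-orbit period gives t = π√(a_t³/μ) = 38170 s.
Converting: 38170 s ÷ 3600 s/hour = 10.6 hours.

t = 10.6 hours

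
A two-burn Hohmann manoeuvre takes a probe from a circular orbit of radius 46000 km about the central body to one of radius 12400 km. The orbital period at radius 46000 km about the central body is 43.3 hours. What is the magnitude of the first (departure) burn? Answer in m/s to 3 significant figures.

From Kepler's third law T² = 4π²r³/μ at r = 46000 km, T = 43.3 hours = 43.3 × 3600 s = 1.5588×10^5 s: μ = 4π²r³/T² = 1.58144×10^5 km³/s².
The Hohmann ellipse has a_t = (r₁ + r₂)/2 = 29200 km.
On the circular orbit at r = 46000 km, v_c = √(μ/r) = 1.8542 km/s.
Transfer-orbit speed at the same r (vis-viva, a = a_t): v_t = √[μ(2/r − 1/a_t)] = 1.2083 km/s.
Δv₁ = |v_t − v_c| = |1.2083 − 1.8542| = 0.6459 km/s.

Δv₁ = 646 m/s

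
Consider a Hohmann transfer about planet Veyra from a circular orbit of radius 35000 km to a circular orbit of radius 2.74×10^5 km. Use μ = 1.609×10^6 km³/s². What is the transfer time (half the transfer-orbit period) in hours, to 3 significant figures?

t = 41.8 hours

The Hohmann ellipse has a_t = (r₁ + r₂)/2 = 1.545×10^5 km.
Transfer time t = π√(a_t³/μ) = π√((1.545×10^5)³ / 1.609×10^6) = 1.504×10^5 s.
Converting: 1.504×10^5 s ÷ 3600 s/hour = 41.8 hours.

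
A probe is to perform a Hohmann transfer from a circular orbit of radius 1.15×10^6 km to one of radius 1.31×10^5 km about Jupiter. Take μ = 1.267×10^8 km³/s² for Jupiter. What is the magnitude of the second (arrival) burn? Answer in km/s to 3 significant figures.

Δv₂ = 10.6 km/s

Semi-major axis of the transfer orbit: a_t = (1.150×10^6 + 1.310×10^5)/2 = 6.405×10^5 km.
Circular speed at r = 1.310×10^5 km: v_c = √(μ/r) = 31.10 km/s.
Vis-viva on the transfer ellipse at r = 1.310×10^5 km gives v_t = √[μ(2/r − 1/a_t)] = 41.67 km/s.
Δv₂ = |v_t − v_c| = |41.67 − 31.10| = 10.57 km/s.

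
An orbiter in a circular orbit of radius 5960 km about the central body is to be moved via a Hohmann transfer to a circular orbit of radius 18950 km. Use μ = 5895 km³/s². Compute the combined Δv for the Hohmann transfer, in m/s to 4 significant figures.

Δv = 404.1 m/s

The Hohmann ellipse has a_t = (r₁ + r₂)/2 = 12455 km.
Circular speed at r₁: v₁ = √(μ/r₁) = √(5895/5960) = 0.99453 km/s.
Transfer-orbit speed at r₁ (v² = μ(2/r − 1/a)): v_p = √[μ(2/r₁ − 1/a_t)] = 1.2267 km/s.
First burn Δv₁ = |v_p − v₁| = 0.2322 km/s.
Circular speed at r₂: v₂ = √(μ/r₂) = 0.5577 km/s.
Transfer-orbit speed at r₂: v_a = √[μ(2/r₂ − 1/a_t)] = 0.3858 km/s.
Second burn Δv₂ = |v₂ − v_a| = 0.1719 km/s.
Δv = Δv₁ + Δv₂ = 0.2322 + 0.1719 = 0.4041 km/s.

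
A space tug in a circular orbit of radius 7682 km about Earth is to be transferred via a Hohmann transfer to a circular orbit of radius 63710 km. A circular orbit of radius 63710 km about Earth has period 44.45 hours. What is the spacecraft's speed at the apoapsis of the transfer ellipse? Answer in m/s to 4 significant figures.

v = 1160 m/s

From Kepler's third law T² = 4π²r³/μ at r = 63710 km, T = 44.45 hours = 44.45 × 3600 s = 1.6002×10^5 s: μ = 4π²r³/T² = 3.98689×10^5 km³/s².
The Hohmann ellipse has a_t = (r₁ + r₂)/2 = 35696 km.
The apoapsis of the transfer ellipse is at r = 63710 km.
Applying v² = μ(2/r − 1/a_t): v = 1.160 km/s.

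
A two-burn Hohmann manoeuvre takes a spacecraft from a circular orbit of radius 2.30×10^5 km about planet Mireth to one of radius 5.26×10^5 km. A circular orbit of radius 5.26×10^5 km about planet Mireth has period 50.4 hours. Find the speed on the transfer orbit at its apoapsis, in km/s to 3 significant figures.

From Kepler's third law T² = 4π²r³/μ at r = 5.26×10^5 km, T = 50.4 hours = 50.4 × 3600 s = 1.8144×10^5 s: μ = 4π²r³/T² = 1.74522×10^8 km³/s².
Semi-major axis of the transfer orbit: a_t = (2.300×10^5 + 5.260×10^5)/2 = 3.780×10^5 km.
The apoapsis of the transfer ellipse is at r = 5.260×10^5 km.
From the vis-viva equation, v = √[μ(2/r − 1/a_t)] = 14.21 km/s.

v = 14.2 km/s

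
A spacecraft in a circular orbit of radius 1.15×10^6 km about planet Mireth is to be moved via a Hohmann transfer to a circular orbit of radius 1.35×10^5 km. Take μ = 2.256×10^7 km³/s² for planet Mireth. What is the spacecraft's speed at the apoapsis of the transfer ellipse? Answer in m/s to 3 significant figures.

v = 2030 m/s

Semi-major axis of the transfer orbit: a_t = (1.150×10^6 + 1.350×10^5)/2 = 6.425×10^5 km.
At apoapsis, r = 1.150×10^6 km.
Applying v² = μ(2/r − 1/a_t): v = 2.030 km/s.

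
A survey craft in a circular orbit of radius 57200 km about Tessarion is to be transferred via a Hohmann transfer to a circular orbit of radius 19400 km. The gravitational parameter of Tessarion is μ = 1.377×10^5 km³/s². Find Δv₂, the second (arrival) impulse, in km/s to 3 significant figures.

Δv₂ = 0.592 km/s

Semi-major axis of the transfer orbit: a_t = (57200 + 19400)/2 = 38300 km.
On the circular orbit at r = 19400 km, v_c = √(μ/r) = 2.6642 km/s.
Transfer-orbit speed at the same r (vis-viva, a = a_t): v_t = √[μ(2/r − 1/a_t)] = 3.2559 km/s.
Δv₂ = |v_t − v_c| = |3.2559 − 2.6642| = 0.5917 km/s.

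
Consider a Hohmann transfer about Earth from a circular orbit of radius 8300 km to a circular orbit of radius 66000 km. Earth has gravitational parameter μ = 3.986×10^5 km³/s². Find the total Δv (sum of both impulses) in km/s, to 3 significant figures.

The Hohmann ellipse has a_t = (r₁ + r₂)/2 = 37150 km.
Circular speed at r₁: v₁ = √(μ/r₁) = √(3.986×10^5/8300) = 6.930 km/s.
Transfer-orbit speed at r₁ (vis-viva equation): v_p = √[μ(2/r₁ − 1/a_t)] = 9.237 km/s.
First burn Δv₁ = |v_p − v₁| = 2.307 km/s.
At r₂, v₂ = √(μ/r₂) = 2.458 km/s.
Transfer-orbit speed at r₂: v_a = √[μ(2/r₂ − 1/a_t)] = 1.162 km/s.
Second burn Δv₂ = |v₂ − v_a| = 1.296 km/s.
Δv = Δv₁ + Δv₂ = 2.307 + 1.296 = 3.603 km/s.

Δv = 3.60 km/s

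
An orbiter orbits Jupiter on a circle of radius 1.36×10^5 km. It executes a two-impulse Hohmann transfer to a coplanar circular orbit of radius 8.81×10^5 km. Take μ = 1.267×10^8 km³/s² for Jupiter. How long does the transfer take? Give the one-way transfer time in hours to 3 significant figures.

The Hohmann ellipse has a_t = (r₁ + r₂)/2 = 5.085×10^5 km.
Transfer time t = π√(a_t³/μ) = π√((5.085×10^5)³ / 1.267×10^8) = 1.012×10^5 s.
Converting: 1.012×10^5 s ÷ 3600 s/hour = 28.1 hours.

t = 28.1 hours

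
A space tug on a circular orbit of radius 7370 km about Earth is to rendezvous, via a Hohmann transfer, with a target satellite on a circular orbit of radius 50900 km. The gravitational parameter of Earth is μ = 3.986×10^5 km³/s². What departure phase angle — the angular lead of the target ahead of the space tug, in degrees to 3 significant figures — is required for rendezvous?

Transfer-ellipse semi-major axis a_t = (r₁ + r₂)/2 = (7370 + 50900)/2 = 29135 km.
Transfer time t = π√(a_t³/μ) = 24746 s.
Target angular speed ω₂ = √(μ/r₂³) = 5.4978×10^-5 rad/s.
Angle swept by the target during transfer: ω₂·t = 1.3605 rad = 77.95°.
Arrival is 180° from departure on the ellipse, so φ = 180° − 77.95° = 102°.

φ = 102°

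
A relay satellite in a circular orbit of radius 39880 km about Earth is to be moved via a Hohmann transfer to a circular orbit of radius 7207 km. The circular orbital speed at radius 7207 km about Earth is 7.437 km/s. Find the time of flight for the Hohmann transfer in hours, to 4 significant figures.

From the circular-orbit relation v² = μ/r at r = 7207 km: μ = v²r = (7.437)² × 7207 = 3.98612×10^5 km³/s².
Transfer-ellipse semi-major axis a_t = (r₁ + r₂)/2 = (39880 + 7207)/2 = 23543.5 km.
Transfer time t = π√(a_t³/μ) = π√((23543.5)³ / 3.98612×10^5) = 17976 s.
Converting: 17976 s ÷ 3600 s/hour = 4.993 hours.

t = 4.993 hours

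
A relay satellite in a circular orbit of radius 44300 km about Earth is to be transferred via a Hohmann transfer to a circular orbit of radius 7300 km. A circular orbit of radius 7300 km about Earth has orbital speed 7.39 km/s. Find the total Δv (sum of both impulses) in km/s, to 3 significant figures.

From the circular-orbit relation v² = μ/r at r = 7300 km: μ = v²r = (7.39)² × 7300 = 3.98668×10^5 km³/s².
Transfer-ellipse semi-major axis a_t = (r₁ + r₂)/2 = (44300 + 7300)/2 = 25800 km.
At r₁ the circular-orbit speed is v₁ = √(μ/r₁) = 3.000 km/s.
Transfer-orbit speed at r₁ (vis-viva): v_a = √[μ(2/r₁ − 1/a_t)] = 1.596 km/s.
First burn Δv₁ = |v_a − v₁| = 1.404 km/s.
Circular speed at r₂: v₂ = √(μ/r₂) = 7.390 km/s.
Transfer-orbit speed at r₂: v_p = √[μ(2/r₂ − 1/a_t)] = 9.684 km/s.
Second burn Δv₂ = |v₂ − v_p| = 2.294 km/s.
Total Δv = Δv₁ + Δv₂ = 3.698 km/s.

Δv = 3.70 km/s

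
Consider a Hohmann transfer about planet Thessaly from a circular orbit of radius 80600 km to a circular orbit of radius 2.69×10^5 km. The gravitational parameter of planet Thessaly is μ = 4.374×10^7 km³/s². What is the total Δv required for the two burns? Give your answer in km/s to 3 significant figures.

Δv = 9.70 km/s

The Hohmann ellipse has a_t = (r₁ + r₂)/2 = 1.748×10^5 km.
Circular speed at r₁: v₁ = √(μ/r₁) = √(4.374×10^7/80600) = 23.2955 km/s.
Transfer-orbit speed at r₁ (v² = μ(2/r − 1/a)): v_p = √[μ(2/r₁ − 1/a_t)] = 28.8986 km/s.
First burn Δv₁ = |v_p − v₁| = 5.603 km/s.
At r₂, v₂ = √(μ/r₂) = 12.752 km/s.
Transfer-orbit speed at r₂: v_a = √[μ(2/r₂ − 1/a_t)] = 8.6588 km/s.
Second burn Δv₂ = |v₂ − v_a| = 4.093 km/s.
Δv = Δv₁ + Δv₂ = 5.603 + 4.093 = 9.696 km/s.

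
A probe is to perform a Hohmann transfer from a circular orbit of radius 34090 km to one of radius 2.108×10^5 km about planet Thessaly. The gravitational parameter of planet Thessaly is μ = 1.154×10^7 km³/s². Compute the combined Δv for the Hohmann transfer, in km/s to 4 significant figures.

Δv = 9.237 km/s

Semi-major axis of the transfer orbit: a_t = (34090 + 2.108×10^5)/2 = 1.22445×10^5 km.
Circular speed at r₁: v₁ = √(μ/r₁) = √(1.154×10^7/34090) = 18.399 km/s.
Transfer-orbit speed at r₁ (vis-viva): v_p = √[μ(2/r₁ − 1/a_t)] = 24.141 km/s.
First burn Δv₁ = |v_p − v₁| = 5.742 km/s.
At r₂, v₂ = √(μ/r₂) = 7.399 km/s.
Transfer-orbit speed at r₂: v_a = √[μ(2/r₂ − 1/a_t)] = 3.904 km/s.
Second burn Δv₂ = |v₂ − v_a| = 3.495 km/s.
Total Δv = Δv₁ + Δv₂ = 9.237 km/s.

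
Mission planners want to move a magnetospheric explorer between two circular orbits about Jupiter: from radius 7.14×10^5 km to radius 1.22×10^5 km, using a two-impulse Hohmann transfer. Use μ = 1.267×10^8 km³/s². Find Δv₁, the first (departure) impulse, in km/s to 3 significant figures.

The Hohmann ellipse has a_t = (r₁ + r₂)/2 = 4.180×10^5 km.
On the circular orbit at r = 7.140×10^5 km, v_c = √(μ/r) = 13.321 km/s.
Vis-viva on the transfer ellipse at r = 7.140×10^5 km gives v_t = √[μ(2/r − 1/a_t)] = 7.1967 km/s.
Δv₁ = |v_t − v_c| = |7.1967 − 13.321| = 6.124 km/s.

Δv₁ = 6.12 km/s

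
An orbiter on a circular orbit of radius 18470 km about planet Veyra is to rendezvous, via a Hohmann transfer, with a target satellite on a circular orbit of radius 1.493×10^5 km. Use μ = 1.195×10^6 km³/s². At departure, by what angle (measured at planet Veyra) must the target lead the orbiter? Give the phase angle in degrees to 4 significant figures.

Transfer-ellipse semi-major axis a_t = (r₁ + r₂)/2 = (18470 + 1.493×10^5)/2 = 83885 km.
The half-period of the transfer ellipse is t = π√(a_t³/μ) = 69820 s.
The target's mean motion on its circular orbit is ω₂ = √(μ/r₂³) = 1.895×10^-5 rad/s.
Angle swept by the target during transfer: ω₂·t = 1.3231 rad = 75.81°.
The orbiter traverses 180° on the transfer ellipse, so the target must lead by 180° − 75.81° = 104.2°.

φ = 104.2°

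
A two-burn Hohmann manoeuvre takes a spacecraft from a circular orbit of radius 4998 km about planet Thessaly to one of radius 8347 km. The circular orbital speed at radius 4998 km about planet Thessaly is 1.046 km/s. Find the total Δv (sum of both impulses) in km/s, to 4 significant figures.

Δv = 0.2328 km/s

From the circular-orbit relation v² = μ/r at r = 4998 km: μ = v²r = (1.046)² × 4998 = 5468.39 km³/s².
The Hohmann ellipse has a_t = (r₁ + r₂)/2 = 6672.5 km.
At r₁ the circular-orbit speed is v₁ = √(μ/r₁) = 1.0460 km/s.
Transfer-orbit speed at r₁ (vis-viva equation): v_p = √[μ(2/r₁ − 1/a_t)] = 1.1699 km/s.
First burn Δv₁ = |v_p − v₁| = 0.1239 km/s.
At r₂, v₂ = √(μ/r₂) = 0.8094 km/s.
Transfer-orbit speed at r₂: v_a = √[μ(2/r₂ − 1/a_t)] = 0.7005 km/s.
Second burn Δv₂ = |v₂ − v_a| = 0.1089 km/s.
Total Δv = Δv₁ + Δv₂ = 0.2328 km/s.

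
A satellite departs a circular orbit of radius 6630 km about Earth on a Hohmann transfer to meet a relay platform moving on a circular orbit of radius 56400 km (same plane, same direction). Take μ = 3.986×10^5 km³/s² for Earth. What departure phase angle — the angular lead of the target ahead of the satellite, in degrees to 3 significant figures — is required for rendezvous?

φ = 105°

Semi-major axis of the transfer orbit: a_t = (6630 + 56400)/2 = 31515 km.
The half-period of the transfer ellipse is t = π√(a_t³/μ) = 27839 s.
The target's mean motion on its circular orbit is ω₂ = √(μ/r₂³) = 4.7136×10^-5 rad/s.
Angle swept by the target during transfer: ω₂·t = 1.3122 rad = 75.18°.
The satellite traverses 180° on the transfer ellipse, so the target must lead by 180° − 75.18° = 105°.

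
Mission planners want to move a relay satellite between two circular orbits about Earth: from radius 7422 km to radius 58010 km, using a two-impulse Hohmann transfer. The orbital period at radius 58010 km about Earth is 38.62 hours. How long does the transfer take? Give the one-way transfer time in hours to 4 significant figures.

t = 8.178 hours

From Kepler's third law T² = 4π²r³/μ at r = 58010 km, T = 38.62 hours = 38.62 × 3600 s = 1.39032×10^5 s: μ = 4π²r³/T² = 3.98693×10^5 km³/s².
The Hohmann ellipse has a_t = (r₁ + r₂)/2 = 32716 km.
Half the transfer-orbit period gives t = π√(a_t³/μ) = 29440 s.
Converting: 29440 s ÷ 3600 s/hour = 8.178 hours.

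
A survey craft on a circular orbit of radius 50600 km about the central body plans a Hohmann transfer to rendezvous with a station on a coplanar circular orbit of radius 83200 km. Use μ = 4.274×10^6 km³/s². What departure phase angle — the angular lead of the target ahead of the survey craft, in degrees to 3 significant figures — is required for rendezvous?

φ = 50.2°

Semi-major axis of the transfer orbit: a_t = (50600 + 83200)/2 = 66900 km.
The half-period of the transfer ellipse is t = π√(a_t³/μ) = 26290 s.
The target's mean motion on its circular orbit is ω₂ = √(μ/r₂³) = 8.615×10^-5 rad/s.
Angle swept by the target during transfer: ω₂·t = 2.265 rad = 129.8°.
Arrival is 180° from departure on the ellipse, so φ = 180° − 129.8° = 50.2°.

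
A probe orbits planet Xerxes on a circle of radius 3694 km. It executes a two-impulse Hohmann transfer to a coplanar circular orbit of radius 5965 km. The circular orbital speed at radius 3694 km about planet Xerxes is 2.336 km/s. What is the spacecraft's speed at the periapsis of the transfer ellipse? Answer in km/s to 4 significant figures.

From the circular-orbit relation v² = μ/r at r = 3694 km: μ = v²r = (2.336)² × 3694 = 20157.8 km³/s².
The Hohmann ellipse has a_t = (r₁ + r₂)/2 = 4829.5 km.
The periapsis of the transfer ellipse is at r = 3694 km.
From the vis-viva equation, v = √[μ(2/r − 1/a_t)] = 2.596 km/s.

v = 2.596 km/s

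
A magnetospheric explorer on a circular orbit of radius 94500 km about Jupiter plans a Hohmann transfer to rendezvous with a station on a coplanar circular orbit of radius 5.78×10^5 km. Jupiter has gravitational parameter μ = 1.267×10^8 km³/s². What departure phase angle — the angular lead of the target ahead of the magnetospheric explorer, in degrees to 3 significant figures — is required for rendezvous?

Transfer-ellipse semi-major axis a_t = (r₁ + r₂)/2 = (94500 + 5.780×10^5)/2 = 3.3625×10^5 km.
The half-period of the transfer ellipse is t = π√(a_t³/μ) = 54420 s.
Target angular speed ω₂ = √(μ/r₂³) = 2.562×10^-5 rad/s.
Angle swept by the target during transfer: ω₂·t = 1.394 rad = 79.87°.
Arrival is 180° from departure on the ellipse, so φ = 180° − 79.87° = 100°.

φ = 100°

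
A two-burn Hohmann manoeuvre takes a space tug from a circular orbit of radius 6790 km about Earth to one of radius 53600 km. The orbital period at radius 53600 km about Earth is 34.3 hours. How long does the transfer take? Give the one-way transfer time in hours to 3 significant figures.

From Kepler's third law T² = 4π²r³/μ at r = 53600 km, T = 34.3 hours = 34.3 × 3600 s = 1.2348×10^5 s: μ = 4π²r³/T² = 3.98713×10^5 km³/s².
The Hohmann ellipse has a_t = (r₁ + r₂)/2 = 30195 km.
By Kepler's third law the transfer-orbit period is T = 2π√(a_t³/μ), so t = T/2 = 26100 s.
Converting: 26100 s ÷ 3600 s/hour = 7.25 hours.

t = 7.25 hours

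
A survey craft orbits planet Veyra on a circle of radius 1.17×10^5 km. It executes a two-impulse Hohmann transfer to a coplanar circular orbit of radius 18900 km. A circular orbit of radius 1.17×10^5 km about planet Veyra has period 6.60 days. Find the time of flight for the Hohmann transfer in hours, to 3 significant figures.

From Kepler's third law T² = 4π²r³/μ at r = 1.17×10^5 km, T = 6.60 days = 6.60 × 86400 s = 5.7024×10^5 s: μ = 4π²r³/T² = 1.94447×10^5 km³/s².
The Hohmann ellipse has a_t = (r₁ + r₂)/2 = 67950 km.
Half the transfer-orbit period gives t = π√(a_t³/μ) = 1.262×10^5 s.
Converting: 1.262×10^5 s ÷ 3600 s/hour = 35.1 hours.

t = 35.1 hours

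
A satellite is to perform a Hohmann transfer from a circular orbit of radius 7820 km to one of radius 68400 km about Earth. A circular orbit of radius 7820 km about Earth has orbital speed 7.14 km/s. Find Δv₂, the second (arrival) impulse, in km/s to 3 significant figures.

From the circular-orbit relation v² = μ/r at r = 7820 km: μ = v²r = (7.14)² × 7820 = 3.98660×10^5 km³/s².
Semi-major axis of the transfer orbit: a_t = (7820 + 68400)/2 = 38110 km.
Circular speed at r = 68400 km: v_c = √(μ/r) = 2.4142 km/s.
Transfer-orbit speed at the same r (vis-viva, a = a_t): v_t = √[μ(2/r − 1/a_t)] = 1.0936 km/s.
Δv₂ = |v_t − v_c| = |1.0936 − 2.4142| = 1.321 km/s.

Δv₂ = 1.32 km/s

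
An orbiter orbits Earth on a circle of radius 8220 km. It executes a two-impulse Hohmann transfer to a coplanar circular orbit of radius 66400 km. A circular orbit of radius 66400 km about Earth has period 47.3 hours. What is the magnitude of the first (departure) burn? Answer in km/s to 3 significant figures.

From Kepler's third law T² = 4π²r³/μ at r = 66400 km, T = 47.3 hours = 47.3 × 3600 s = 1.7028×10^5 s: μ = 4π²r³/T² = 3.98599×10^5 km³/s².
Transfer-ellipse semi-major axis a_t = (r₁ + r₂)/2 = (8220 + 66400)/2 = 37310 km.
On the circular orbit at r = 8220 km, v_c = √(μ/r) = 6.964 km/s.
Vis-viva on the transfer ellipse at r = 8220 km gives v_t = √[μ(2/r − 1/a_t)] = 9.290 km/s.
Δv₁ = |v_t − v_c| = |9.290 − 6.964| = 2.326 km/s.

Δv₁ = 2.33 km/s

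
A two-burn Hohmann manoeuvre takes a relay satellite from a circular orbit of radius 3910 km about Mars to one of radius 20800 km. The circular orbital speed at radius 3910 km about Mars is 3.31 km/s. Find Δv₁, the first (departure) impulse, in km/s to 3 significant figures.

Δv₁ = 0.985 km/s

From the circular-orbit relation v² = μ/r at r = 3910 km: μ = v²r = (3.31)² × 3910 = 42838.4 km³/s².
Semi-major axis of the transfer orbit: a_t = (3910 + 20800)/2 = 12355 km.
On the circular orbit at r = 3910 km, v_c = √(μ/r) = 3.3100 km/s.
Vis-viva on the transfer ellipse at r = 3910 km gives v_t = √[μ(2/r − 1/a_t)] = 4.2948 km/s.
Δv₁ = |v_t − v_c| = |4.2948 − 3.3100| = 0.9848 km/s.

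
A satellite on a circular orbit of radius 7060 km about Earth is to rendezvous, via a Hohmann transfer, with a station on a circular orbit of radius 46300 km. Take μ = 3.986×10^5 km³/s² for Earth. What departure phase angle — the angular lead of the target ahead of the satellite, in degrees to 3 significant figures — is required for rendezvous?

φ = 101°

The Hohmann ellipse has a_t = (r₁ + r₂)/2 = 26680 km.
The half-period of the transfer ellipse is t = π√(a_t³/μ) = 21685 s.
Target angular speed ω₂ = √(μ/r₂³) = 6.3372×10^-5 rad/s.
Angle swept by the target during transfer: ω₂·t = 1.3742 rad = 78.74°.
The satellite traverses 180° on the transfer ellipse, so the target must lead by 180° − 78.74° = 101°.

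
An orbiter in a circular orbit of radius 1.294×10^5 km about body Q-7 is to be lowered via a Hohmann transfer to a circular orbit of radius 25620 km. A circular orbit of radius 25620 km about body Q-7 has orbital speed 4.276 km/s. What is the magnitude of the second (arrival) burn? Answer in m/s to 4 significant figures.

From the circular-orbit relation v² = μ/r at r = 25620 km: μ = v²r = (4.276)² × 25620 = 4.68441×10^5 km³/s².
Semi-major axis of the transfer orbit: a_t = (1.294×10^5 + 25620)/2 = 77510 km.
Circular speed at r = 25620 km: v_c = √(μ/r) = 4.276 km/s.
Vis-viva on the transfer ellipse at r = 25620 km gives v_t = √[μ(2/r − 1/a_t)] = 5.525 km/s.
Δv₂ = |v_t − v_c| = |5.525 − 4.276| = 1.249 km/s.

Δv₂ = 1249 m/s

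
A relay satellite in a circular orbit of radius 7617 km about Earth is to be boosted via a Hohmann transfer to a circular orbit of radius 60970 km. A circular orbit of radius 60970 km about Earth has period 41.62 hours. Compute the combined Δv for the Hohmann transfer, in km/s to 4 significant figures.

Δv = 3.763 km/s

From Kepler's third law T² = 4π²r³/μ at r = 60970 km, T = 41.62 hours = 41.62 × 3600 s = 1.49832×10^5 s: μ = 4π²r³/T² = 3.98565×10^5 km³/s².
Semi-major axis of the transfer orbit: a_t = (7617 + 60970)/2 = 34293.5 km.
Circular speed at r₁: v₁ = √(μ/r₁) = √(3.98565×10^5/7617) = 7.2337 km/s.
On the transfer ellipse at r₁, vis-viva gives v_p = √[μ(2/r₁ − 1/a_t)] = 9.6452 km/s.
First burn Δv₁ = |v_p − v₁| = 2.4115 km/s.
Circular speed at r₂: v₂ = √(μ/r₂) = 2.5568 km/s.
Transfer-orbit speed at r₂: v_a = √[μ(2/r₂ − 1/a_t)] = 1.2050 km/s.
Second burn Δv₂ = |v₂ − v_a| = 1.3518 km/s.
Total Δv = Δv₁ + Δv₂ = 3.763 km/s.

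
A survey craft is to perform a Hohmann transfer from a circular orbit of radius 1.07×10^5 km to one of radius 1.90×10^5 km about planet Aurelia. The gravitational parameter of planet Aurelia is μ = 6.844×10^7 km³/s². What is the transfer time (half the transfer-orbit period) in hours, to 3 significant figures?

Semi-major axis of the transfer orbit: a_t = (1.070×10^5 + 1.900×10^5)/2 = 1.485×10^5 km.
Transfer time t = π√(a_t³/μ) = π√((1.485×10^5)³ / 6.844×10^7) = 21730 s.
Converting: 21730 s ÷ 3600 s/hour = 6.04 hours.

t = 6.04 hours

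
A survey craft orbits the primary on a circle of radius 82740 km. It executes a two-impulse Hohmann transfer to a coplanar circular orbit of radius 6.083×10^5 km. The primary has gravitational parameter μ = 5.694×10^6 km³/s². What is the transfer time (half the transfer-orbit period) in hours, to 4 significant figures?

The Hohmann ellipse has a_t = (r₁ + r₂)/2 = 3.4552×10^5 km.
Half the transfer-orbit period gives t = π√(a_t³/μ) = 2.674×10^5 s.
Converting: 2.674×10^5 s ÷ 3600 s/hour = 74.28 hours.

t = 74.28 hours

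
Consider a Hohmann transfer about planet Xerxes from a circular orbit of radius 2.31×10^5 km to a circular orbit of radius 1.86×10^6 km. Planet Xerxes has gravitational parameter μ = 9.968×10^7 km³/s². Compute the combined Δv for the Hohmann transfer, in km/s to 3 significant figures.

Semi-major axis of the transfer orbit: a_t = (2.310×10^5 + 1.860×10^6)/2 = 1.0455×10^6 km.
Circular speed at r₁: v₁ = √(μ/r₁) = √(9.968×10^7/2.310×10^5) = 20.773 km/s.
On the transfer ellipse at r₁, vis-viva gives v_p = √[μ(2/r₁ − 1/a_t)] = 27.707 km/s.
First burn Δv₁ = |v_p − v₁| = 6.934 km/s.
Circular speed at r₂: v₂ = √(μ/r₂) = 7.321 km/s.
Transfer-orbit speed at r₂: v_a = √[μ(2/r₂ − 1/a_t)] = 3.441 km/s.
Second burn Δv₂ = |v₂ − v_a| = 3.880 km/s.
Δv = Δv₁ + Δv₂ = 6.934 + 3.880 = 10.81 km/s.

Δv = 10.8 km/s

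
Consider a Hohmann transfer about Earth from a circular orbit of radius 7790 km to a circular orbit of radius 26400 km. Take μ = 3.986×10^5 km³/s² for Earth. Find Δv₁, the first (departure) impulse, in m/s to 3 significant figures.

Semi-major axis of the transfer orbit: a_t = (7790 + 26400)/2 = 17095 km.
Circular speed at r = 7790 km: v_c = √(μ/r) = 7.153 km/s.
Vis-viva on the transfer ellipse at r = 7790 km gives v_t = √[μ(2/r − 1/a_t)] = 8.889 km/s.
Δv₁ = |v_t − v_c| = |8.889 − 7.153| = 1.736 km/s.

Δv₁ = 1740 m/s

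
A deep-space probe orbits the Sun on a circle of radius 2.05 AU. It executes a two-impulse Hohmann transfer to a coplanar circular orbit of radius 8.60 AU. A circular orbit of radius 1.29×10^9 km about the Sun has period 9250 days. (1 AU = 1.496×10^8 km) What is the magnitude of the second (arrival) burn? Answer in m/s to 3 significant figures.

Δv₂ = 3850 m/s

From Kepler's third law T² = 4π²r³/μ at r = 1.29×10^9 km, T = 9250 days = 9250 × 86400 s = 7.992×10^8 s: μ = 4π²r³/T² = 1.32684×10^11 km³/s².
In km: r₁ = 2.05 × 1.496×10^8 = 3.0668×10^8 km; r₂ = 8.60 × 1.496×10^8 = 1.28656×10^9 km.
Transfer-ellipse semi-major axis a_t = (r₁ + r₂)/2 = (3.0668×10^8 + 1.28656×10^9)/2 = 7.9662×10^8 km.
Circular speed at r = 1.28656×10^9 km: v_c = √(μ/r) = 10.155 km/s.
Vis-viva on the transfer ellipse at r = 1.28656×10^9 km gives v_t = √[μ(2/r − 1/a_t)] = 6.3010 km/s.
Δv₂ = |v_t − v_c| = |6.3010 − 10.155| = 3.854 km/s.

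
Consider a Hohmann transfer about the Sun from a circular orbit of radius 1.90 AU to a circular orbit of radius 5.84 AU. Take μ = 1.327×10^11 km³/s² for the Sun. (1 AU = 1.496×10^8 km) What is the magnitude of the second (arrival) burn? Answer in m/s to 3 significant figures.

Δv₂ = 3690 m/s

In km: r₁ = 1.90 × 1.496×10^8 = 2.8424×10^8 km; r₂ = 5.84 × 1.496×10^8 = 8.73664×10^8 km.
The Hohmann ellipse has a_t = (r₁ + r₂)/2 = 5.78952×10^8 km.
On the circular orbit at r = 8.73664×10^8 km, v_c = √(μ/r) = 12.324 km/s.
Transfer-orbit speed at the same r (vis-viva, a = a_t): v_t = √[μ(2/r − 1/a_t)] = 8.6354 km/s.
Δv₂ = |v_t − v_c| = |8.6354 − 12.324| = 3.689 km/s.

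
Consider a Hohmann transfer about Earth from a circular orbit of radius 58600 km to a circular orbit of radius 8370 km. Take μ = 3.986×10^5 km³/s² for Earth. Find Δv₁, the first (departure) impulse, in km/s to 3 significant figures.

Δv₁ = 1.30 km/s

The Hohmann ellipse has a_t = (r₁ + r₂)/2 = 33485 km.
On the circular orbit at r = 58600 km, v_c = √(μ/r) = 2.608 km/s.
Transfer-orbit speed at the same r (vis-viva, a = a_t): v_t = √[μ(2/r − 1/a_t)] = 1.304 km/s.
Δv₁ = |v_t − v_c| = |1.304 − 2.608| = 1.304 km/s.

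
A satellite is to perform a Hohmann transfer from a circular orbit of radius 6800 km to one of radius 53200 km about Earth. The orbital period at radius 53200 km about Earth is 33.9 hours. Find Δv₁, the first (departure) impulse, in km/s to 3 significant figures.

From Kepler's third law T² = 4π²r³/μ at r = 53200 km, T = 33.9 hours = 33.9 × 3600 s = 1.2204×10^5 s: μ = 4π²r³/T² = 3.99108×10^5 km³/s².
The Hohmann ellipse has a_t = (r₁ + r₂)/2 = 30000 km.
Circular speed at r = 6800 km: v_c = √(μ/r) = 7.6611 km/s.
Vis-viva on the transfer ellipse at r = 6800 km gives v_t = √[μ(2/r − 1/a_t)] = 10.202 km/s.
Δv₁ = |v_t − v_c| = |10.202 − 7.6611| = 2.541 km/s.

Δv₁ = 2.54 km/s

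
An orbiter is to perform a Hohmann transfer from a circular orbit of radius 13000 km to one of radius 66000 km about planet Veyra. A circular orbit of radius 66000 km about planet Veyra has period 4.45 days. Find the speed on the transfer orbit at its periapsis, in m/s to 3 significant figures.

From Kepler's third law T² = 4π²r³/μ at r = 66000 km, T = 4.45 days = 4.45 × 86400 s = 3.8448×10^5 s: μ = 4π²r³/T² = 76779.3 km³/s².
The Hohmann ellipse has a_t = (r₁ + r₂)/2 = 39500 km.
The periapsis of the transfer ellipse is at r = 13000 km.
Applying v² = μ(2/r − 1/a_t): v = 3.141 km/s.

v = 3140 m/s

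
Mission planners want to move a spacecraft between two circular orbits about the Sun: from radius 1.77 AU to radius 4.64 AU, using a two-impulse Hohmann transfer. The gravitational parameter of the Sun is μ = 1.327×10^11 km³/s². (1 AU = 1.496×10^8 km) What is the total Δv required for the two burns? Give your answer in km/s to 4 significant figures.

Δv = 8.101 km/s

In km: r₁ = 1.77 × 1.496×10^8 = 2.64792×10^8 km; r₂ = 4.64 × 1.496×10^8 = 6.94144×10^8 km.
Transfer-ellipse semi-major axis a_t = (r₁ + r₂)/2 = (2.64792×10^8 + 6.94144×10^8)/2 = 4.79468×10^8 km.
At r₁ the circular-orbit speed is v₁ = √(μ/r₁) = 22.38634 km/s.
Transfer-orbit speed at r₁ (v² = μ(2/r − 1/a)): v_p = √[μ(2/r₁ − 1/a_t)] = 26.93568 km/s.
First burn Δv₁ = |v_p − v₁| = 4.5493 km/s.
At r₂, v₂ = √(μ/r₂) = 13.8264 km/s.
Transfer-orbit speed at r₂: v_a = √[μ(2/r₂ − 1/a_t)] = 10.2750 km/s.
Second burn Δv₂ = |v₂ − v_a| = 3.5514 km/s.
Δv = Δv₁ + Δv₂ = 4.5493 + 3.5514 = 8.101 km/s.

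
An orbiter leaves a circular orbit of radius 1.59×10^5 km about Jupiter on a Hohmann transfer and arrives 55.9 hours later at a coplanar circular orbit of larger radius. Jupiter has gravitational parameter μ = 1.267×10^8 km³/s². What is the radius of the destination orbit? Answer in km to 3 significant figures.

Transfer time t = 55.9 hours = 2.0124×10^5 s, and t = π√(a_t³/μ).
So a_t = (μ t²/π²)^(1/3) = (1.267×10^8 × (2.0124×10^5)² / π²)^(1/3) = 8.0408×10^5 km.
Since a_t = (r₁ + r₂)/2, r₂ = 2a_t − r₁ = 2×8.0408×10^5 − 1.590×10^5 = 1.44916×10^6 km.

r₂ = 1.45×10^6 km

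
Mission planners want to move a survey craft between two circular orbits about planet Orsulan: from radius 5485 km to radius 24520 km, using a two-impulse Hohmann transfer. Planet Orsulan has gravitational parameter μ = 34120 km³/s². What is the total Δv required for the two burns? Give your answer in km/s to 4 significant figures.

Δv = 1.161 km/s

Transfer-ellipse semi-major axis a_t = (r₁ + r₂)/2 = (5485 + 24520)/2 = 15002.5 km.
At r₁ the circular-orbit speed is v₁ = √(μ/r₁) = 2.494113 km/s.
Transfer-orbit speed at r₁ (vis-viva): v_p = √[μ(2/r₁ − 1/a_t)] = 3.188560 km/s.
First burn Δv₁ = |v_p − v₁| = 0.6944 km/s.
At r₂, v₂ = √(μ/r₂) = 1.17963 km/s.
Transfer-orbit speed at r₂: v_a = √[μ(2/r₂ − 1/a_t)] = 0.713265 km/s.
Second burn Δv₂ = |v₂ − v_a| = 0.4664 km/s.
Δv = Δv₁ + Δv₂ = 0.6944 + 0.4664 = 1.161 km/s.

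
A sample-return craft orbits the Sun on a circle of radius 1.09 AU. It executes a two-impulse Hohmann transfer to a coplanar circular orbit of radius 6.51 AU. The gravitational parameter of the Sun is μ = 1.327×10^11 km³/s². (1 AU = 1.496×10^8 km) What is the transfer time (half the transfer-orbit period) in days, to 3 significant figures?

In km: r₁ = 1.09 × 1.496×10^8 = 1.63064×10^8 km; r₂ = 6.51 × 1.496×10^8 = 9.73896×10^8 km.
The Hohmann ellipse has a_t = (r₁ + r₂)/2 = 5.6848×10^8 km.
Transfer time t = π√(a_t³/μ) = π√((5.6848×10^8)³ / 1.327×10^11) = 1.169×10^8 s.
Converting: 1.169×10^8 s ÷ 86400 s/day = 1350 days.

t = 1350 days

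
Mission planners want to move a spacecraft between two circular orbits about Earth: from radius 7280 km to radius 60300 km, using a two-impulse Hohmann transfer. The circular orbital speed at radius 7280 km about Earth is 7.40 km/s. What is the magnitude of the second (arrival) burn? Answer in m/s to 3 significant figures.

Δv₂ = 1380 m/s

From the circular-orbit relation v² = μ/r at r = 7280 km: μ = v²r = (7.40)² × 7280 = 3.98653×10^5 km³/s².
Semi-major axis of the transfer orbit: a_t = (7280 + 60300)/2 = 33790 km.
Circular speed at r = 60300 km: v_c = √(μ/r) = 2.571 km/s.
Vis-viva on the transfer ellipse at r = 60300 km gives v_t = √[μ(2/r − 1/a_t)] = 1.193 km/s.
Δv₂ = |v_t − v_c| = |1.193 − 2.571| = 1.378 km/s.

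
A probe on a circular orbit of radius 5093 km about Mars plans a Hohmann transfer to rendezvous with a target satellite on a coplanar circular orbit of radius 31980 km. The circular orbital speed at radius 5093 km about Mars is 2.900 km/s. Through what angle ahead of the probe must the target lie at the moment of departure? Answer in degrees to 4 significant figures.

From the circular-orbit relation v² = μ/r at r = 5093 km: μ = v²r = (2.900)² × 5093 = 42832.1 km³/s².
Semi-major axis of the transfer orbit: a_t = (5093 + 31980)/2 = 18536.5 km.
The half-period of the transfer ellipse is t = π√(a_t³/μ) = 38310 s.
Target angular speed ω₂ = √(μ/r₂³) = 3.619×10^-5 rad/s.
Angle swept by the target during transfer: ω₂·t = 1.3864 rad = 79.43°.
The probe traverses 180° on the transfer ellipse, so the target must lead by 180° − 79.43° = 100.6°.

φ = 100.6°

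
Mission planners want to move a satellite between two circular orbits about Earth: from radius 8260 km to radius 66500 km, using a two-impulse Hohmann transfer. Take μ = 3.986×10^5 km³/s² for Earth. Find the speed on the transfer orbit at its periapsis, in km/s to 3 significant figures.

v = 9.27 km/s

The Hohmann ellipse has a_t = (r₁ + r₂)/2 = 37380 km.
The periapsis of the transfer ellipse is at r = 8260 km.
From the vis-viva equation, v = √[μ(2/r − 1/a_t)] = 9.266 km/s.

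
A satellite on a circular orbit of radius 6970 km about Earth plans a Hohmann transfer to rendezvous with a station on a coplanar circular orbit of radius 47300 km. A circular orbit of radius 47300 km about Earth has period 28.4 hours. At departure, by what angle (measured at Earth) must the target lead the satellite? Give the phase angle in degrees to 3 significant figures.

From Kepler's third law T² = 4π²r³/μ at r = 47300 km, T = 28.4 hours = 28.4 × 3600 s = 1.0224×10^5 s: μ = 4π²r³/T² = 3.99670×10^5 km³/s².
The Hohmann ellipse has a_t = (r₁ + r₂)/2 = 27135 km.
Transfer time t = π√(a_t³/μ) = 22210 s.
The target's mean motion on its circular orbit is ω₂ = √(μ/r₂³) = 6.146×10^-5 rad/s.
Angle swept by the target during transfer: ω₂·t = 1.365 rad = 78.21°.
Arrival is 180° from departure on the ellipse, so φ = 180° − 78.21° = 102°.

φ = 102°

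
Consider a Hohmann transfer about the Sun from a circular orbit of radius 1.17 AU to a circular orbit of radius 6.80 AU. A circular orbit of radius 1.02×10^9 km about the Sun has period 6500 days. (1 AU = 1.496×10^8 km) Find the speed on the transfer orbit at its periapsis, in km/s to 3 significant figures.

From Kepler's third law T² = 4π²r³/μ at r = 1.02×10^9 km, T = 6500 days = 6500 × 86400 s = 5.616×10^8 s: μ = 4π²r³/T² = 1.32833×10^11 km³/s².
In km: r₁ = 1.17 × 1.496×10^8 = 1.75032×10^8 km; r₂ = 6.80 × 1.496×10^8 = 1.01728×10^9 km.
The Hohmann ellipse has a_t = (r₁ + r₂)/2 = 5.96156×10^8 km.
The periapsis of the transfer ellipse is at r = 1.75032×10^8 km.
Applying v² = μ(2/r − 1/a_t): v = 35.99 km/s.

v = 36.0 km/s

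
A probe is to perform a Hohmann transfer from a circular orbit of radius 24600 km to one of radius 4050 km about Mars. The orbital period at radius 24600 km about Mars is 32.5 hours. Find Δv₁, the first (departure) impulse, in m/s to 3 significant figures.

From Kepler's third law T² = 4π²r³/μ at r = 24600 km, T = 32.5 hours = 32.5 × 3600 s = 1.170×10^5 s: μ = 4π²r³/T² = 42933.2 km³/s².
Transfer-ellipse semi-major axis a_t = (r₁ + r₂)/2 = (24600 + 4050)/2 = 14325 km.
On the circular orbit at r = 24600 km, v_c = √(μ/r) = 1.321 km/s.
Vis-viva on the transfer ellipse at r = 24600 km gives v_t = √[μ(2/r − 1/a_t)] = 0.7024 km/s.
Δv₁ = |v_t − v_c| = |0.7024 − 1.321| = 0.6186 km/s.

Δv₁ = 619 m/s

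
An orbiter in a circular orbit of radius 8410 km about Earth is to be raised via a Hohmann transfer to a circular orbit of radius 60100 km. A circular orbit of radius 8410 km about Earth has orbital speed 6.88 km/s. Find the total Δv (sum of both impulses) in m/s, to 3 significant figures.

From the circular-orbit relation v² = μ/r at r = 8410 km: μ = v²r = (6.88)² × 8410 = 3.98082×10^5 km³/s².
Transfer-ellipse semi-major axis a_t = (r₁ + r₂)/2 = (8410 + 60100)/2 = 34255 km.
Circular speed at r₁: v₁ = √(μ/r₁) = √(3.98082×10^5/8410) = 6.880 km/s.
Transfer-orbit speed at r₁ (vis-viva equation): v_p = √[μ(2/r₁ − 1/a_t)] = 9.113 km/s.
First burn Δv₁ = |v_p − v₁| = 2.233 km/s.
Circular speed at r₂: v₂ = √(μ/r₂) = 2.5736 km/s.
Transfer-orbit speed at r₂: v_a = √[μ(2/r₂ − 1/a_t)] = 1.2752 km/s.
Second burn Δv₂ = |v₂ − v_a| = 1.298 km/s.
Δv = Δv₁ + Δv₂ = 2.233 + 1.298 = 3.531 km/s.

Δv = 3530 m/s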